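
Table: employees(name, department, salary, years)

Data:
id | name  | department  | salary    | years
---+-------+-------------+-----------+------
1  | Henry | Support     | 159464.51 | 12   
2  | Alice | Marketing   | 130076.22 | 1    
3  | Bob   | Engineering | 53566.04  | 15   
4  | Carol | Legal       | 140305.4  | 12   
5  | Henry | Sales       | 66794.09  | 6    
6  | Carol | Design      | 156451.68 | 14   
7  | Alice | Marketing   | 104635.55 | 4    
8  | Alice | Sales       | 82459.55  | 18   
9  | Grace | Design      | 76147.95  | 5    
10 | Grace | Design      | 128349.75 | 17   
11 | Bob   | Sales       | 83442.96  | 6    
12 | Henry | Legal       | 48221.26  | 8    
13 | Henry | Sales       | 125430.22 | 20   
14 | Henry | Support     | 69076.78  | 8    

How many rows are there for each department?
SELECT department, COUNT(*) as count
FROM employees
GROUP BY department

Result:
  Design: 3
  Engineering: 1
  Legal: 2
  Marketing: 2
  Sales: 4
  Support: 2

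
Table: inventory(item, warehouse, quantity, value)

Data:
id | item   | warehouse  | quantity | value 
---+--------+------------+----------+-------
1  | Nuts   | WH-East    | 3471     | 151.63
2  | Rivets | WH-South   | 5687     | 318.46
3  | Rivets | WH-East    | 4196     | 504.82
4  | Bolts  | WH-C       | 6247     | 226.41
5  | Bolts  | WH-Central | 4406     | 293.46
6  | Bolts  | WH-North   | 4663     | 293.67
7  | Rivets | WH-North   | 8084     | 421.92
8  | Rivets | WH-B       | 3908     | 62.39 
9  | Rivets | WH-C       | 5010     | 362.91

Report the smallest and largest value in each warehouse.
SELECT warehouse, MIN(value), MAX(value)
FROM inventory
GROUP BY warehouse

Result:
  WH-B: min=62.39, max=62.39
  WH-C: min=226.41, max=362.91
  WH-Central: min=293.46, max=293.46
  WH-East: min=151.63, max=504.82
  WH-North: min=293.67, max=421.92
  WH-South: min=318.46, max=318.46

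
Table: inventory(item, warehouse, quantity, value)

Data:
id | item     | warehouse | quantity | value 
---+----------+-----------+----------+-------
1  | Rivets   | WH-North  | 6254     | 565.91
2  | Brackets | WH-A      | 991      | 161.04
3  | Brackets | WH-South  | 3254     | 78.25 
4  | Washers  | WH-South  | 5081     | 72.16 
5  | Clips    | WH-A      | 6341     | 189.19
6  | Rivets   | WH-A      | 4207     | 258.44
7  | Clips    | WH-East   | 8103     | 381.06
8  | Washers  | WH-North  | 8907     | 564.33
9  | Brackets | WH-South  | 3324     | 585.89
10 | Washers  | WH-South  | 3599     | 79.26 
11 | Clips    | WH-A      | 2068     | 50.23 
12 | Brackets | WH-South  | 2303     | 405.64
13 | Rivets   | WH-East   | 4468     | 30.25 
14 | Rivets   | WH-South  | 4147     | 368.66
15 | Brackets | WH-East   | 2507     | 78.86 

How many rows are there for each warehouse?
SELECT warehouse, COUNT(*) as count
FROM inventory
GROUP BY warehouse

Result:
  WH-A: 4
  WH-East: 3
  WH-North: 2
  WH-South: 6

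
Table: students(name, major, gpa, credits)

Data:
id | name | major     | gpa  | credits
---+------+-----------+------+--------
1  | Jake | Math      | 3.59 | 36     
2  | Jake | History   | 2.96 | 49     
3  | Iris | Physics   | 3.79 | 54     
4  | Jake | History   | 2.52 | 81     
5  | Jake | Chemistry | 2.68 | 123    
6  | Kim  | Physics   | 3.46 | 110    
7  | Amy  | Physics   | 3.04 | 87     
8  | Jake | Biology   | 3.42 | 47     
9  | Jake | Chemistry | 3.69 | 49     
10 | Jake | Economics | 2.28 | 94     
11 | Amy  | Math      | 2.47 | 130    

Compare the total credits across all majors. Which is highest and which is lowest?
SELECT major, SUM(credits)
FROM students
GROUP BY major
ORDER BY SUM(credits)

All groups:
  Biology: 47
  Economics: 94
  History: 130
  Math: 166
  Chemistry: 172
  Physics: 251

Highest: Physics (251)
Lowest: Biology (47)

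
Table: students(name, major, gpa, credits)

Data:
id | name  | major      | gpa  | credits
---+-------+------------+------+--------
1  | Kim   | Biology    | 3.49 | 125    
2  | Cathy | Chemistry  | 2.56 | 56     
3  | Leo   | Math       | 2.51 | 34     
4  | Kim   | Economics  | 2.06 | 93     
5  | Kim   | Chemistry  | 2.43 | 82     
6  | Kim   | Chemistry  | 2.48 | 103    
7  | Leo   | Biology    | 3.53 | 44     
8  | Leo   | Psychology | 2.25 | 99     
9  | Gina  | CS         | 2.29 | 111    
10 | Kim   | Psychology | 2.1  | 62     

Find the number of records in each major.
SELECT major, COUNT(*) as count
FROM students
GROUP BY major

Result:
  Biology: 2
  CS: 1
  Chemistry: 3
  Economics: 1
  Math: 1
  Psychology: 2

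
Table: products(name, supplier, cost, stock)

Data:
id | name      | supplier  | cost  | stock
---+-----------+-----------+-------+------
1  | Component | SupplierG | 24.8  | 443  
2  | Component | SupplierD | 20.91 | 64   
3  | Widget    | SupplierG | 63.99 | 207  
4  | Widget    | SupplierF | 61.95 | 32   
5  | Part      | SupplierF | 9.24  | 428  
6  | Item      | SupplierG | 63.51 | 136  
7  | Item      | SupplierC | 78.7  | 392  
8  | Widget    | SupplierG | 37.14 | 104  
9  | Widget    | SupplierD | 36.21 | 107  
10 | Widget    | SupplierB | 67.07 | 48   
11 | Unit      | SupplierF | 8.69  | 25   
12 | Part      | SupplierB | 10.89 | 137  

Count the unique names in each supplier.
SELECT supplier, COUNT(DISTINCT name)
FROM products
GROUP BY supplier

Result:
  SupplierB: 2 distinct
  SupplierC: 1 distinct
  SupplierD: 2 distinct
  SupplierF: 3 distinct
  SupplierG: 3 distinct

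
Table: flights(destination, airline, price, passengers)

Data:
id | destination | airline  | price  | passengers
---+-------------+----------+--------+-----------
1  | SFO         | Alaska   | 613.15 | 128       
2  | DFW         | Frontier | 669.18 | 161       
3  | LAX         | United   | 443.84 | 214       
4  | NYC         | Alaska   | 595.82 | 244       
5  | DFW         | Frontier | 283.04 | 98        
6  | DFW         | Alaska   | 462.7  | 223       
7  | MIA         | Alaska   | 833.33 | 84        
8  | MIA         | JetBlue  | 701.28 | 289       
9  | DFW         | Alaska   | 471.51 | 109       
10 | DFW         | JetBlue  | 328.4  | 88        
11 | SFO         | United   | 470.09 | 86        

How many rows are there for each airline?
SELECT airline, COUNT(*) as count
FROM flights
GROUP BY airline

Result:
  Alaska: 5
  Frontier: 2
  JetBlue: 2
  United: 2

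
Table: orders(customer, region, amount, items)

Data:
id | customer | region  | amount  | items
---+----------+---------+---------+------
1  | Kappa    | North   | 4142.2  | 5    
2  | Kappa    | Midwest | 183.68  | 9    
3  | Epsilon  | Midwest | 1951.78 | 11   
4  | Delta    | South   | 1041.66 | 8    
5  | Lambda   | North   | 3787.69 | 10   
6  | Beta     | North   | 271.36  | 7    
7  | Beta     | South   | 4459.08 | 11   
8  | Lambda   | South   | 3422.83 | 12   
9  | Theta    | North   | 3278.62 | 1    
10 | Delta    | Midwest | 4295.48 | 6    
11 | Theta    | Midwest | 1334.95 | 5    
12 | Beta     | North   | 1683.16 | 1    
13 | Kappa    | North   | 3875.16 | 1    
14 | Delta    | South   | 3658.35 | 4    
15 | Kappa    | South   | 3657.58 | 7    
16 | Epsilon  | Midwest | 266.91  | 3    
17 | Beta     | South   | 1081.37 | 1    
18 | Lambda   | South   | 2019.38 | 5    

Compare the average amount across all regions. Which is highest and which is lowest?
SELECT region, AVG(amount)
FROM orders
GROUP BY region
ORDER BY AVG(amount)

All groups:
  Midwest: 1606.56
  South: 2762.89
  North: 2839.70

Highest: North (2839.70)
Lowest: Midwest (1606.56)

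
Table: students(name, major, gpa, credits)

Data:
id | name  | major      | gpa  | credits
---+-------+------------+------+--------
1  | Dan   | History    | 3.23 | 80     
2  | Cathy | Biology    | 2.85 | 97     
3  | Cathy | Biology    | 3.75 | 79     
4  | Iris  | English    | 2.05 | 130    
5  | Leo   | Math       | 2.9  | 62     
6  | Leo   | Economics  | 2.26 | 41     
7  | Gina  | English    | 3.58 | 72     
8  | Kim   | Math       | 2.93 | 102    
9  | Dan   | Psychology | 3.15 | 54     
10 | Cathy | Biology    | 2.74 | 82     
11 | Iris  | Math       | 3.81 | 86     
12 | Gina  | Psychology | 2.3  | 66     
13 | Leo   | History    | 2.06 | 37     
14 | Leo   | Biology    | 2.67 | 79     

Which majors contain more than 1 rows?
SELECT major, COUNT(*) as cnt
FROM students
GROUP BY major
HAVING COUNT(*) > 1

Result:
  Biology: 4
  English: 2
  History: 2
  Math: 3
  Psychology: 2

Note: HAVING filters groups after aggregation, WHERE filters rows before.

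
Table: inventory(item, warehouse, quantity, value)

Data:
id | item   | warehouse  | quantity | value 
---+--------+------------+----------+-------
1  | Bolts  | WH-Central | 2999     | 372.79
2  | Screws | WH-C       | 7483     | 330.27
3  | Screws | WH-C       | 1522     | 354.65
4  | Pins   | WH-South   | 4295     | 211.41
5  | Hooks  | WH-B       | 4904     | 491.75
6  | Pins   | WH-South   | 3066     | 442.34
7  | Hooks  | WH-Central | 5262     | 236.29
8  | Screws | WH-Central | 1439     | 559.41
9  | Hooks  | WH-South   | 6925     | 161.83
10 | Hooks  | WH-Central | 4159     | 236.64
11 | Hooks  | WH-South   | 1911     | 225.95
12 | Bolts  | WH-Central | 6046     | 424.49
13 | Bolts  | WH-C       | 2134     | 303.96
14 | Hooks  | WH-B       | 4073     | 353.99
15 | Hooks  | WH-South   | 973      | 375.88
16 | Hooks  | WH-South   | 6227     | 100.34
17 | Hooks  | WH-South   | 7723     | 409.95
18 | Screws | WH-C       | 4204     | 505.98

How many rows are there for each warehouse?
SELECT warehouse, COUNT(*) as count
FROM inventory
GROUP BY warehouse

Result:
  WH-B: 2
  WH-C: 4
  WH-Central: 5
  WH-South: 7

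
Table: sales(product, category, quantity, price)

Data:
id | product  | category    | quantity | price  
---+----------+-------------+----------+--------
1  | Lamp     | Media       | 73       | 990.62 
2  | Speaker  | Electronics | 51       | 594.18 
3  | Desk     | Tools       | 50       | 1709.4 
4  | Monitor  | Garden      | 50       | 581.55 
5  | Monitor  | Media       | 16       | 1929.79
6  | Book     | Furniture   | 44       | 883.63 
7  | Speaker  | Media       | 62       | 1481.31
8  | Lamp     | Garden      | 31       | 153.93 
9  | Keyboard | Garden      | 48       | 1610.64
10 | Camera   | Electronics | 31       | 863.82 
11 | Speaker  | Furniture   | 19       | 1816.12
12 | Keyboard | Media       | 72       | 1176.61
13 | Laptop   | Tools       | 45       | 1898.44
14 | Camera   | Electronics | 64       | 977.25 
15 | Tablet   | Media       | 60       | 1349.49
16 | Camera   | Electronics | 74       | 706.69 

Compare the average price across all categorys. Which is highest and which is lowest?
SELECT category, AVG(price)
FROM sales
GROUP BY category
ORDER BY AVG(price)

All groups:
  Garden: 782.04
  Electronics: 785.49
  Furniture: 1349.88
  Media: 1385.56
  Tools: 1803.92

Highest: Tools (1803.92)
Lowest: Garden (782.04)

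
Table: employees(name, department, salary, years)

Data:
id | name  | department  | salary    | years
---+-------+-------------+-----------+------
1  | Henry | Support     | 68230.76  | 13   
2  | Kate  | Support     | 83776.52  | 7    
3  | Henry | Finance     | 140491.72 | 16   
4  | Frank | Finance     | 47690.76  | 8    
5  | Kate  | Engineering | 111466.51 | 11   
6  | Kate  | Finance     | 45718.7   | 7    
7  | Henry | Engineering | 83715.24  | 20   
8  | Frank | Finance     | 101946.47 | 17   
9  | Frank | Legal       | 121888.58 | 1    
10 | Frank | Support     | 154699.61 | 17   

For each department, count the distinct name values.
SELECT department, COUNT(DISTINCT name)
FROM employees
GROUP BY department

Result:
  Engineering: 2 distinct
  Finance: 3 distinct
  Legal: 1 distinct
  Support: 3 distinct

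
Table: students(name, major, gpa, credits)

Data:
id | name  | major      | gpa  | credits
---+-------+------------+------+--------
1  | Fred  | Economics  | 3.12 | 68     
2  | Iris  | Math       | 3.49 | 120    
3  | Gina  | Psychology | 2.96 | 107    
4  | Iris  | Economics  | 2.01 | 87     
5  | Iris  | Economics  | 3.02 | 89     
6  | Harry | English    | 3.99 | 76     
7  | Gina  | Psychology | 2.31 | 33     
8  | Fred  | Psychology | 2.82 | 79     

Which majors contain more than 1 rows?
SELECT major, COUNT(*) as cnt
FROM students
GROUP BY major
HAVING COUNT(*) > 1

Result:
  Economics: 3
  Psychology: 3

Note: HAVING filters groups after aggregation, WHERE filters rows before.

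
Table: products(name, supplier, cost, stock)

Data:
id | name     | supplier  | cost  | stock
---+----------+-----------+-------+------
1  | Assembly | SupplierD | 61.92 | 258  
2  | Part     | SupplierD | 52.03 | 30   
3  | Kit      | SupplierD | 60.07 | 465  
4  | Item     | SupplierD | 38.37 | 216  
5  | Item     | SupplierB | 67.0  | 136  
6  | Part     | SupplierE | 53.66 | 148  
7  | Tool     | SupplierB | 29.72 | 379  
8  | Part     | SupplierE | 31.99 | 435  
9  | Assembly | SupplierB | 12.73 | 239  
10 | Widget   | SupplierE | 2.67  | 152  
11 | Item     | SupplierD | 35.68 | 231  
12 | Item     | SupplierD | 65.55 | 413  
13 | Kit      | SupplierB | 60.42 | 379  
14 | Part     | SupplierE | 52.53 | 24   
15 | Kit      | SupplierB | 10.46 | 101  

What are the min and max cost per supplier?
SELECT supplier, MIN(cost), MAX(cost)
FROM products
GROUP BY supplier

Result:
  SupplierB: min=10.46, max=67.00
  SupplierD: min=35.68, max=65.55
  SupplierE: min=2.67, max=53.66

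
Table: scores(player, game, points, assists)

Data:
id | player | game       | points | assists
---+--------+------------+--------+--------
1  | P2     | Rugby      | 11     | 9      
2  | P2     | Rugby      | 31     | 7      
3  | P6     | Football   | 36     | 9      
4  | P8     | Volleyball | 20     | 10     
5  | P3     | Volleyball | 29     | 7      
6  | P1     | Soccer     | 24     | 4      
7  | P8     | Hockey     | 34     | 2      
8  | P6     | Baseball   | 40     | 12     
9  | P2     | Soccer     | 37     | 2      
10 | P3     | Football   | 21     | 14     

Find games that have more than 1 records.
SELECT game, COUNT(*) as cnt
FROM scores
GROUP BY game
HAVING COUNT(*) > 1

Result:
  Football: 2
  Rugby: 2
  Soccer: 2
  Volleyball: 2

Note: HAVING filters groups after aggregation, WHERE filters rows before.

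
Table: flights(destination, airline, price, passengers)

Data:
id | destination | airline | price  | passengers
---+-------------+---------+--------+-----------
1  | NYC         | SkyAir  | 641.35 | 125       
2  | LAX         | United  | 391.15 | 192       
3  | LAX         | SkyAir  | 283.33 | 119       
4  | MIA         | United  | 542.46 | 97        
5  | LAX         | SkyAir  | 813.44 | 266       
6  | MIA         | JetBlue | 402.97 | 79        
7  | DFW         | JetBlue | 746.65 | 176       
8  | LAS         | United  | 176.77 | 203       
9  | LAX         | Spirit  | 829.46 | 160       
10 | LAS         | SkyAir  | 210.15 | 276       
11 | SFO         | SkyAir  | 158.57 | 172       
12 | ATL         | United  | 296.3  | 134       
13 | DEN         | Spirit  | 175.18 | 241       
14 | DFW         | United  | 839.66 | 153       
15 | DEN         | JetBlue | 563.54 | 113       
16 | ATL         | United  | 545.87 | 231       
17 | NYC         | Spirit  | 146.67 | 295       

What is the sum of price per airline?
SELECT airline, SUM(price) as result
FROM flights
GROUP BY airline

Result:
  JetBlue: 1713.16
  SkyAir: 2106.84
  Spirit: 1151.31
  United: 2792.21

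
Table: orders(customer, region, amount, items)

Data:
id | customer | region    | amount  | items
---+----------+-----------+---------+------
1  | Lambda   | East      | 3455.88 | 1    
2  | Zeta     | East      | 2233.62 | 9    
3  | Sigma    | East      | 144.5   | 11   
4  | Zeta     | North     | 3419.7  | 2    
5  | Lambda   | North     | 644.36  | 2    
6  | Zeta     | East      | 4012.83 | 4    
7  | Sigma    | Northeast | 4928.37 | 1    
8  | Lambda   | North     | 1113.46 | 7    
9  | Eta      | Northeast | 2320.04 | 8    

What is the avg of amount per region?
SELECT region, AVG(amount) as result
FROM orders
GROUP BY region

Result:
  East: 2461.71
  North: 1725.84
  Northeast: 3624.21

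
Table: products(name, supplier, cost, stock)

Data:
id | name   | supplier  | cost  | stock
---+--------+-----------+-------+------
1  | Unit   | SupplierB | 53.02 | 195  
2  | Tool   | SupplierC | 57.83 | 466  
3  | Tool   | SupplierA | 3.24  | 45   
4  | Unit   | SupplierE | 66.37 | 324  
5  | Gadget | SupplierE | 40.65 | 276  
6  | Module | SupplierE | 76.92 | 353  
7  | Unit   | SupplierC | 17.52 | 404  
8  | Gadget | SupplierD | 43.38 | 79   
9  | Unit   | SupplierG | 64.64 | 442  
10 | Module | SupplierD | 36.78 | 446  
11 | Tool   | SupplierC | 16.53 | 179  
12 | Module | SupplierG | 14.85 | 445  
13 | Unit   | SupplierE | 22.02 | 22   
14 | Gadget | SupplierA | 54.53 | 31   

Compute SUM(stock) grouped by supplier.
SELECT supplier, SUM(stock) as result
FROM products
GROUP BY supplier

Result:
  SupplierA: 76
  SupplierB: 195
  SupplierC: 1049
  SupplierD: 525
  SupplierE: 975
  SupplierG: 887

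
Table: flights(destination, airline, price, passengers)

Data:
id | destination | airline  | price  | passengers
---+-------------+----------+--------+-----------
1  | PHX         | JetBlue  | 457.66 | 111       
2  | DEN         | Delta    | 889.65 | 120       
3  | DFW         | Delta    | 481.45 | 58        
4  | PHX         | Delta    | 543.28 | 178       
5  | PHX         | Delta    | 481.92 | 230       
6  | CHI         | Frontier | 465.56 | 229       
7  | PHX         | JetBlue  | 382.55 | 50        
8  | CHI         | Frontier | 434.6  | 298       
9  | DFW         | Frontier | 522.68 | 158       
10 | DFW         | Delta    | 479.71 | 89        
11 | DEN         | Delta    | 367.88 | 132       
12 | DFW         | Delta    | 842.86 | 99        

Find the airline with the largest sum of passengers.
SELECT airline, SUM(passengers) as val
FROM flights
GROUP BY airline
ORDER BY val DESC
LIMIT 1

Result: Delta with sum(passengers) = 906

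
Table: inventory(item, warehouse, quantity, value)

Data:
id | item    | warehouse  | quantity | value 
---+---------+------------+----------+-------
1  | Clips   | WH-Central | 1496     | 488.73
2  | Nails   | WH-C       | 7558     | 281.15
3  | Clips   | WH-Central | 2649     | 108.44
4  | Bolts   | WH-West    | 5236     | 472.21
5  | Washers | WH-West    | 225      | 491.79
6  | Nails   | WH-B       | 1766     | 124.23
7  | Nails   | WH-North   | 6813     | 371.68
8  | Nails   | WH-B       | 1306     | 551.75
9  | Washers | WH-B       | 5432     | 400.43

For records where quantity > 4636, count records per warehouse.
SELECT warehouse, COUNT(*)
FROM inventory
WHERE quantity > 4636
GROUP BY warehouse

Note: WHERE filters rows before grouping.

Result:
  WH-B: 1
  WH-C: 1
  WH-North: 1
  WH-West: 1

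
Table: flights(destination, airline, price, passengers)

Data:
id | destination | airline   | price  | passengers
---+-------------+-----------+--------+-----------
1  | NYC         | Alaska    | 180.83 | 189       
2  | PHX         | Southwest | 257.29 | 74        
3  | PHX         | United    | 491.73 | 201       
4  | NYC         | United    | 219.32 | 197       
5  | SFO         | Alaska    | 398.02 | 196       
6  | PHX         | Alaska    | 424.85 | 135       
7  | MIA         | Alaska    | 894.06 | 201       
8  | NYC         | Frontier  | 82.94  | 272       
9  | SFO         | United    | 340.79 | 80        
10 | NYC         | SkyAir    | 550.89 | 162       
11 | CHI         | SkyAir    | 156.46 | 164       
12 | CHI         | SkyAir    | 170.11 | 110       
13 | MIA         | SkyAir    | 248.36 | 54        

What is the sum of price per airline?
SELECT airline, SUM(price) as result
FROM flights
GROUP BY airline

Result:
  Alaska: 1897.76
  Frontier: 82.94
  SkyAir: 1125.82
  Southwest: 257.29
  United: 1051.84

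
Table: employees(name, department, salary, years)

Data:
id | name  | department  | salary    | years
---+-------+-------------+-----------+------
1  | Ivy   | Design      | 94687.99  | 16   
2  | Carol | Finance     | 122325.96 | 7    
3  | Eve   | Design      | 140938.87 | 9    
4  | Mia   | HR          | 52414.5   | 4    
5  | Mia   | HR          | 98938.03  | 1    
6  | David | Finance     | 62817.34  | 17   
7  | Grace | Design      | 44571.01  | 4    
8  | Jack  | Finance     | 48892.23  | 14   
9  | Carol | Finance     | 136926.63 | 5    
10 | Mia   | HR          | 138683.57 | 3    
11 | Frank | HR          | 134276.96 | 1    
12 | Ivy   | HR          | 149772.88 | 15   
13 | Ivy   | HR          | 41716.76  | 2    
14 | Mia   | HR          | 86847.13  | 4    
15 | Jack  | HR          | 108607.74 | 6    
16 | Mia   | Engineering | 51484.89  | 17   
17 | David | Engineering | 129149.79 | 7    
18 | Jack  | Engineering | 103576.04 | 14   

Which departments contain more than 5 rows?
SELECT department, COUNT(*) as cnt
FROM employees
GROUP BY department
HAVING COUNT(*) > 5

Result:
  HR: 8

Note: HAVING filters groups after aggregation, WHERE filters rows before.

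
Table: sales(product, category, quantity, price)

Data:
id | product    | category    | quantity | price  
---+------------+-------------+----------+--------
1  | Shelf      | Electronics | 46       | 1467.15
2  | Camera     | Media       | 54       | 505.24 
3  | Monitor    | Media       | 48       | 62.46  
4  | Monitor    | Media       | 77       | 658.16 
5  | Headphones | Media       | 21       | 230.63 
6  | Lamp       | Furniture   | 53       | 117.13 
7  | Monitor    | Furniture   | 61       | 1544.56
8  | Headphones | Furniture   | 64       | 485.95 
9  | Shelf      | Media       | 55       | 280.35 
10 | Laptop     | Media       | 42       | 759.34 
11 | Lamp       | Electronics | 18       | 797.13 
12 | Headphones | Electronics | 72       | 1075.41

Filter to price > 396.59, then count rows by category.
SELECT category, COUNT(*)
FROM sales
WHERE price > 396.59
GROUP BY category

Note: WHERE filters rows before grouping.

Result:
  Electronics: 3
  Furniture: 2
  Media: 3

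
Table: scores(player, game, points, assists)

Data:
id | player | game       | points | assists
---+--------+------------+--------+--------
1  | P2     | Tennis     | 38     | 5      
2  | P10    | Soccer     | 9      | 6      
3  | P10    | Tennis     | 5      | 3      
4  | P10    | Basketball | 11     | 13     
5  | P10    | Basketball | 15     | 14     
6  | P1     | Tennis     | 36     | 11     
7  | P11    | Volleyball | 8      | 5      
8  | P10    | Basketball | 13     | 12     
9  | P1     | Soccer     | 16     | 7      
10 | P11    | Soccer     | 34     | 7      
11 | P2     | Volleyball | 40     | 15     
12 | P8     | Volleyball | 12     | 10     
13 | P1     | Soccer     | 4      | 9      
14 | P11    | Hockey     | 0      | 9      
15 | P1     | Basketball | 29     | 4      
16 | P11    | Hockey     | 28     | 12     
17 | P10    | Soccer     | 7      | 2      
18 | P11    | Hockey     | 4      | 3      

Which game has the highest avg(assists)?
SELECT game, AVG(assists) as val
FROM scores
GROUP BY game
ORDER BY val DESC
LIMIT 1

Result: Basketball with avg(assists) = 10.75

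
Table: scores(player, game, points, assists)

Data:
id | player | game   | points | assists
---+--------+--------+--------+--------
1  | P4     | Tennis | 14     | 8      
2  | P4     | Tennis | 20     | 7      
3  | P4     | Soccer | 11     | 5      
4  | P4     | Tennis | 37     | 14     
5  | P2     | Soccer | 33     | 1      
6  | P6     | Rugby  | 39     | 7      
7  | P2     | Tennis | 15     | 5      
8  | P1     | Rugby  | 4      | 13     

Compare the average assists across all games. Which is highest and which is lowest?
SELECT game, AVG(assists)
FROM scores
GROUP BY game
ORDER BY AVG(assists)

All groups:
  Soccer: 3.00
  Tennis: 8.50
  Rugby: 10.00

Highest: Rugby (10.00)
Lowest: Soccer (3.00)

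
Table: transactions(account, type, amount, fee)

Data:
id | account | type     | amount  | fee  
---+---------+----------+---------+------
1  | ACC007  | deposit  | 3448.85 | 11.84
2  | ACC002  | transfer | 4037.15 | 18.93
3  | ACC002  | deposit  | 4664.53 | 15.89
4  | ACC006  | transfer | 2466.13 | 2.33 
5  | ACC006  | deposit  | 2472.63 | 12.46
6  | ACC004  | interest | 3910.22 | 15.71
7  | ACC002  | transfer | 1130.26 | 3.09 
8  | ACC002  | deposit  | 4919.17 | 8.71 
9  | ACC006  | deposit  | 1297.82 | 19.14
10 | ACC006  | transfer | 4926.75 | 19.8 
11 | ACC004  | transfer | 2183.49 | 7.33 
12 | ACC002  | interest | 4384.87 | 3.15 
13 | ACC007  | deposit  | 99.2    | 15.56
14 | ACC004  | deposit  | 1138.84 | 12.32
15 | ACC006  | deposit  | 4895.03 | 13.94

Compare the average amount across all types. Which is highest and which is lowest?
SELECT type, AVG(amount)
FROM transactions
GROUP BY type
ORDER BY AVG(amount)

All groups:
  deposit: 2867.01
  transfer: 2948.76
  interest: 4147.55

Highest: interest (4147.55)
Lowest: deposit (2867.01)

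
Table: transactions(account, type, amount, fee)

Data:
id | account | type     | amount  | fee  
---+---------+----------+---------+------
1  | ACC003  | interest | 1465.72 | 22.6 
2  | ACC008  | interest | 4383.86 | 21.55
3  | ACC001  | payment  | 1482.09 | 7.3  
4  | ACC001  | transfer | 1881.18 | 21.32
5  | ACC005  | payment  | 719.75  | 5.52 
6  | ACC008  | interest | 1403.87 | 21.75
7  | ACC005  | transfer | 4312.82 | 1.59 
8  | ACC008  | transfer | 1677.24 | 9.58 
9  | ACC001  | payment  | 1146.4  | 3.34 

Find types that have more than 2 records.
SELECT type, COUNT(*) as cnt
FROM transactions
GROUP BY type
HAVING COUNT(*) > 2

Result:
  interest: 3
  payment: 3
  transfer: 3

Note: HAVING filters groups after aggregation, WHERE filters rows before.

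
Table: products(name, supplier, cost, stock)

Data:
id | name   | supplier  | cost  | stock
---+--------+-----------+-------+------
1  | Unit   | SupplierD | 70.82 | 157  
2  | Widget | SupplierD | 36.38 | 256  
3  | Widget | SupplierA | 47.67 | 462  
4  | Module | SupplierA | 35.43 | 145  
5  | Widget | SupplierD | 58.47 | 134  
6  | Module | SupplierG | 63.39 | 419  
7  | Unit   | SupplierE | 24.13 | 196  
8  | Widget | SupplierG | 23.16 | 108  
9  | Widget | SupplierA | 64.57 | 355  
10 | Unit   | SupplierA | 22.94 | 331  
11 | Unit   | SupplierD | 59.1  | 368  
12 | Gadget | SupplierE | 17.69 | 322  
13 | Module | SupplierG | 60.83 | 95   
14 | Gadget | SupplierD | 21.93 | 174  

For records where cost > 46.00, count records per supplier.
SELECT supplier, COUNT(*)
FROM products
WHERE cost > 46.00
GROUP BY supplier

Note: WHERE filters rows before grouping.

Result:
  SupplierA: 2
  SupplierD: 3
  SupplierG: 2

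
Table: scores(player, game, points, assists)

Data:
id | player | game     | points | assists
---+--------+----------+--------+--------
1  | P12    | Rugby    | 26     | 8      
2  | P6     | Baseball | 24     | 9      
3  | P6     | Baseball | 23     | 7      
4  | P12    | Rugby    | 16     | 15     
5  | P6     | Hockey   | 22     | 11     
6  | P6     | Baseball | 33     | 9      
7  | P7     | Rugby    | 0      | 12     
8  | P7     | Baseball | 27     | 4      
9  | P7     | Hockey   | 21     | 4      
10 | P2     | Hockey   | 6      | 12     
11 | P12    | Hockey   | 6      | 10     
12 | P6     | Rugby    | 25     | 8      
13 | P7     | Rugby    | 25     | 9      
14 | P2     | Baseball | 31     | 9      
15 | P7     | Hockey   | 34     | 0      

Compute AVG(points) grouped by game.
SELECT game, AVG(points) as result
FROM scores
GROUP BY game

Result:
  Baseball: 27.60
  Hockey: 17.80
  Rugby: 18.40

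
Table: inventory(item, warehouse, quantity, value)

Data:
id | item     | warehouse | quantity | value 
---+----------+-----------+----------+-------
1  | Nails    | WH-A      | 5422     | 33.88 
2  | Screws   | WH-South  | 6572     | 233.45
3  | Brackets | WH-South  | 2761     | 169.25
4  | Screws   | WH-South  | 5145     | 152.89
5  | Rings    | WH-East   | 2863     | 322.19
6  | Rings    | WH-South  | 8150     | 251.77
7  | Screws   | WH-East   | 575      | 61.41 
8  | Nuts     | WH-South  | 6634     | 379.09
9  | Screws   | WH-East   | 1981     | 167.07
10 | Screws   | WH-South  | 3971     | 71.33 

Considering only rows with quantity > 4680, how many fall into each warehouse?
SELECT warehouse, COUNT(*)
FROM inventory
WHERE quantity > 4680
GROUP BY warehouse

Note: WHERE filters rows before grouping.

Result:
  WH-A: 1
  WH-South: 4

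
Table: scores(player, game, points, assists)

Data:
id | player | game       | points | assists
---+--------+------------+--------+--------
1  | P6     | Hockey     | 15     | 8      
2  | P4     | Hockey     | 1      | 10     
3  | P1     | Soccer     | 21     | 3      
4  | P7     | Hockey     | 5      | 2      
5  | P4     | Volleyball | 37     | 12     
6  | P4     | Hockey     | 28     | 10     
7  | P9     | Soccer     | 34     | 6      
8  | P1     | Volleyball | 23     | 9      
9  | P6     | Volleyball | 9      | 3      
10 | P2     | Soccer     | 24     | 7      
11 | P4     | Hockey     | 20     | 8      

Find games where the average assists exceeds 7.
SELECT game, AVG(assists)
FROM scores
GROUP BY game
HAVING AVG(assists) > 7

Result:
  Hockey: avg=7.60
  Volleyball: avg=8.00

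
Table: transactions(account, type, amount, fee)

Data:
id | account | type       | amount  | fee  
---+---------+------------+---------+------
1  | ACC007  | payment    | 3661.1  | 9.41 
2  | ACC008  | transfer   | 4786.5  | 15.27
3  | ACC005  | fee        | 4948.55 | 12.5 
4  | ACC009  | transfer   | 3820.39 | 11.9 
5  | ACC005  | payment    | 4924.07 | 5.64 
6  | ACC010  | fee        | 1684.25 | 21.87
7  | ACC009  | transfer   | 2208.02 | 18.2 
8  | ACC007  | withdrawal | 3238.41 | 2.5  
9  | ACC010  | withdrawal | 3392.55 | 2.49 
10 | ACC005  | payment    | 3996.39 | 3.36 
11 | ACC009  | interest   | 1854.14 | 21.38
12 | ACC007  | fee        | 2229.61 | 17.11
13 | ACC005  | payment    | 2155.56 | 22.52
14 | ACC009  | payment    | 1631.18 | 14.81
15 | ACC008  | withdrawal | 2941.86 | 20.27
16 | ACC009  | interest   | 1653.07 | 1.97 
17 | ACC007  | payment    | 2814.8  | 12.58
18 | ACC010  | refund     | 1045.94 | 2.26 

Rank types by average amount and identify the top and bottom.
SELECT type, AVG(amount)
FROM transactions
GROUP BY type
ORDER BY AVG(amount)

All groups:
  refund: 1045.94
  interest: 1753.61
  fee: 2954.14
  withdrawal: 3190.94
  payment: 3197.18
  transfer: 3604.97

Highest: transfer (3604.97)
Lowest: refund (1045.94)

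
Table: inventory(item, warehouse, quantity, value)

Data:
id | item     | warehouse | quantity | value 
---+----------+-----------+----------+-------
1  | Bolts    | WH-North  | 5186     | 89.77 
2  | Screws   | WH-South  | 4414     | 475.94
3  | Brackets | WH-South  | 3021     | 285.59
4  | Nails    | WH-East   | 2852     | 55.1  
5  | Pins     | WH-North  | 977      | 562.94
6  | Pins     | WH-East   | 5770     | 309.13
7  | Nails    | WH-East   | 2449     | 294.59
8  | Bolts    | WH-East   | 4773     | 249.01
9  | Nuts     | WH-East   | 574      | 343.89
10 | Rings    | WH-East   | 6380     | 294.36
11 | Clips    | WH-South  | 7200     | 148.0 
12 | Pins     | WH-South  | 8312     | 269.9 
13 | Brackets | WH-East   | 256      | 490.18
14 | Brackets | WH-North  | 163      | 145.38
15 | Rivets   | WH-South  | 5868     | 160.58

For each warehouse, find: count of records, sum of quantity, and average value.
SELECT warehouse,
       COUNT(*) as cnt,
       SUM(quantity) as total_quantity,
       AVG(value) as avg_value
FROM inventory
GROUP BY warehouse

Result:
  WH-East: 7 records, 23054 total quantity, 290.89 avg value
  WH-North: 3 records, 6326 total quantity, 266.03 avg value
  WH-South: 5 records, 28815 total quantity, 268.00 avg value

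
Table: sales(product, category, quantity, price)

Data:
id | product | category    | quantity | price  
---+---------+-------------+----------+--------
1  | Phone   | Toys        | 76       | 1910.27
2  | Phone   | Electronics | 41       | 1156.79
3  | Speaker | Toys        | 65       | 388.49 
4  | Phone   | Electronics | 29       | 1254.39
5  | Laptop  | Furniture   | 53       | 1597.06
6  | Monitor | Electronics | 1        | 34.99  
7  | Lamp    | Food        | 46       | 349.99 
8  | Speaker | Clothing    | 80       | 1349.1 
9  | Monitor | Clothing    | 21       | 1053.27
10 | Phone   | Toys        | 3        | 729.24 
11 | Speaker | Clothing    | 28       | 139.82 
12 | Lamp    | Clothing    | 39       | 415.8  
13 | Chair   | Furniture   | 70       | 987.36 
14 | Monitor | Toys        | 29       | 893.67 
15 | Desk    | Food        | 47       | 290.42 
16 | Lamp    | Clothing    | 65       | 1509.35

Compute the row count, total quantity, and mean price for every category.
SELECT category,
       COUNT(*) as cnt,
       SUM(quantity) as total_quantity,
       AVG(price) as avg_price
FROM sales
GROUP BY category

Result:
  Clothing: 5 records, 233 total quantity, 893.47 avg price
  Electronics: 3 records, 71 total quantity, 815.39 avg price
  Food: 2 records, 93 total quantity, 320.21 avg price
  Furniture: 2 records, 123 total quantity, 1292.21 avg price
  Toys: 4 records, 173 total quantity, 980.42 avg price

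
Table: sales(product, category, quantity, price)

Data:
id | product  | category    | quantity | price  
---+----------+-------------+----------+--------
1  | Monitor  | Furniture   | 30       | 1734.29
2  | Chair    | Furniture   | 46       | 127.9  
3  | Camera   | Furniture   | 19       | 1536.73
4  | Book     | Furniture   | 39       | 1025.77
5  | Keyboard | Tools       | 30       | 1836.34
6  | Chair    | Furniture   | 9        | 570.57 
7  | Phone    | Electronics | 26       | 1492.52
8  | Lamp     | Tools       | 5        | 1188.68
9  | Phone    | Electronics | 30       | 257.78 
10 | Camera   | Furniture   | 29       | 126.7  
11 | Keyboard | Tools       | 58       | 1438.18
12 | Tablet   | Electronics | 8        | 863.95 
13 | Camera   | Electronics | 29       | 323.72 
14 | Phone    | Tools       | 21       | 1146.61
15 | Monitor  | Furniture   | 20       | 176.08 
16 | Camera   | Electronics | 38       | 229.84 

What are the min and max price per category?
SELECT category, MIN(price), MAX(price)
FROM sales
GROUP BY category

Result:
  Electronics: min=229.84, max=1492.52
  Furniture: min=126.70, max=1734.29
  Tools: min=1146.61, max=1836.34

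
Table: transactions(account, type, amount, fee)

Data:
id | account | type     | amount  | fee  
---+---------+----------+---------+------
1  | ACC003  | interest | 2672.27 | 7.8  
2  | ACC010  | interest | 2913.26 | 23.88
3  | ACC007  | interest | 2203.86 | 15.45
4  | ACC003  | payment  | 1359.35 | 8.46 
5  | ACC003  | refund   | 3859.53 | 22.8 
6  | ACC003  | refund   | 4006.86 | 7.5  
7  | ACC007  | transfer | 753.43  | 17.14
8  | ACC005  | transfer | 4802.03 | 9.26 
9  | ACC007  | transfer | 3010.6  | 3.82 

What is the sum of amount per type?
SELECT type, SUM(amount) as result
FROM transactions
GROUP BY type

Result:
  interest: 7789.39
  payment: 1359.35
  refund: 7866.39
  transfer: 8566.06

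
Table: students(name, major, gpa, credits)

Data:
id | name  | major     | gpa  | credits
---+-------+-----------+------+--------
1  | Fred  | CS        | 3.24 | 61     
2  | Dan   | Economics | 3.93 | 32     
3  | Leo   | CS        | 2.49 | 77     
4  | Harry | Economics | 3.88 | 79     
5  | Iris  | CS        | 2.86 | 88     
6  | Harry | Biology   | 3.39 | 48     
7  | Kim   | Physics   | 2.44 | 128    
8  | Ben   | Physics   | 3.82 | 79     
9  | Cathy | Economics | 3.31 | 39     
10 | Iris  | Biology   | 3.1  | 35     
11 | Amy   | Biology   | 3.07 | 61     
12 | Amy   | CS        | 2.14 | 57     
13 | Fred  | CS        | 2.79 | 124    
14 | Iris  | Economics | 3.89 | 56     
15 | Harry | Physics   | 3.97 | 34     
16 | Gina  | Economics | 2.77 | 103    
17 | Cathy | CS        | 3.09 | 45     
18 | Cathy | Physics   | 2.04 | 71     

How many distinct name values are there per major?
SELECT major, COUNT(DISTINCT name)
FROM students
GROUP BY major

Result:
  Biology: 3 distinct
  CS: 5 distinct
  Economics: 5 distinct
  Physics: 4 distinct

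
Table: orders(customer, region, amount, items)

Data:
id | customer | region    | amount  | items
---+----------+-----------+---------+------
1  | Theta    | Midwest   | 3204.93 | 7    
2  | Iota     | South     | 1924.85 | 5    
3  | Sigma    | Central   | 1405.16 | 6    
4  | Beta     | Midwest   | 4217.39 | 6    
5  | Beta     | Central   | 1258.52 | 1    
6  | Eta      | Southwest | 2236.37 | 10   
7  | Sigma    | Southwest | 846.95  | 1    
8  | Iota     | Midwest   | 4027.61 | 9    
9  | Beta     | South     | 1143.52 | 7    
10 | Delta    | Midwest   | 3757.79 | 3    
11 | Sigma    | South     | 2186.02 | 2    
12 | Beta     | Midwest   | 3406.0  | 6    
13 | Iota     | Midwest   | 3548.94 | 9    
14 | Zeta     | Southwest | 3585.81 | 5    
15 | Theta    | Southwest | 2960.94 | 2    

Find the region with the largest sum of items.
SELECT region, SUM(items) as val
FROM orders
GROUP BY region
ORDER BY val DESC
LIMIT 1

Result: Midwest with sum(items) = 40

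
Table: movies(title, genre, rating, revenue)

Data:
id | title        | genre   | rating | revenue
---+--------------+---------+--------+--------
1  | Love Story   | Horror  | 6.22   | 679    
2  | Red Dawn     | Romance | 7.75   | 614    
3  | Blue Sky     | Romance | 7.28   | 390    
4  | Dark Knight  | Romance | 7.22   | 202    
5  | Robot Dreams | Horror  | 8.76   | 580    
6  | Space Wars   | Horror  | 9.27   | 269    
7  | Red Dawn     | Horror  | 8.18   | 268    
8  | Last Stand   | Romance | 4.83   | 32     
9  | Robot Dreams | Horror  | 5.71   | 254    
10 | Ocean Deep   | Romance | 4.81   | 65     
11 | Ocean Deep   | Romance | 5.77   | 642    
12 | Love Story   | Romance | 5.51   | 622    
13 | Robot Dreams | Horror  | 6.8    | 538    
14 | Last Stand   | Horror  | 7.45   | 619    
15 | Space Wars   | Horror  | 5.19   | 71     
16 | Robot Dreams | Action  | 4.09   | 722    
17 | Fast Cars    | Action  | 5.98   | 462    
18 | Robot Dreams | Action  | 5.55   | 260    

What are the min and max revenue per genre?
SELECT genre, MIN(revenue), MAX(revenue)
FROM movies
GROUP BY genre

Result:
  Action: min=260, max=722
  Horror: min=71, max=679
  Romance: min=32, max=642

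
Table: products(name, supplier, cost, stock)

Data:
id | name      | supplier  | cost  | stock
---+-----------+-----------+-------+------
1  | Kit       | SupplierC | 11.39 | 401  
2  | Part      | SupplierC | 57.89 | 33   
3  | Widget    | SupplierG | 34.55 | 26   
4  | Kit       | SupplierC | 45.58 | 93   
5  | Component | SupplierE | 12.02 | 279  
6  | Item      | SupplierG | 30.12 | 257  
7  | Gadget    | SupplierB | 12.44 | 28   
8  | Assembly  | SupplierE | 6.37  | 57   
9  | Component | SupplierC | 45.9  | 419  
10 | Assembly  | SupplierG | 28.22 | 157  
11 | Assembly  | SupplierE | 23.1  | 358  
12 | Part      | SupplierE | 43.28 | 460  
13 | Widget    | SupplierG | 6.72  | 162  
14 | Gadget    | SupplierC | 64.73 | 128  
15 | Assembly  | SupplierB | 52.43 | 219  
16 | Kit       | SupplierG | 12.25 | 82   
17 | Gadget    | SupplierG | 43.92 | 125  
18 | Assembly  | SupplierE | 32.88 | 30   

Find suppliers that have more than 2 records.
SELECT supplier, COUNT(*) as cnt
FROM products
GROUP BY supplier
HAVING COUNT(*) > 2

Result:
  SupplierC: 5
  SupplierE: 5
  SupplierG: 6

Note: HAVING filters groups after aggregation, WHERE filters rows before.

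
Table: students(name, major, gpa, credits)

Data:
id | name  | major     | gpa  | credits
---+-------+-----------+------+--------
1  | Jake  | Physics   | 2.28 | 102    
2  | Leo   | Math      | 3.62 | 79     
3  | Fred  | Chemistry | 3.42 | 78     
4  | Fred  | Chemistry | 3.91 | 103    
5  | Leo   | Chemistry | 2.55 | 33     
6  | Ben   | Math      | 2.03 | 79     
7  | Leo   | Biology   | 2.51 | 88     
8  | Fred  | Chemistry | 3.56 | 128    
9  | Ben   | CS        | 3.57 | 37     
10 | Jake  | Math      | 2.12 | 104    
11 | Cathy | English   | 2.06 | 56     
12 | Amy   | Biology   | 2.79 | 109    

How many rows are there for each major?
SELECT major, COUNT(*) as count
FROM students
GROUP BY major

Result:
  Biology: 2
  CS: 1
  Chemistry: 4
  English: 1
  Math: 3
  Physics: 1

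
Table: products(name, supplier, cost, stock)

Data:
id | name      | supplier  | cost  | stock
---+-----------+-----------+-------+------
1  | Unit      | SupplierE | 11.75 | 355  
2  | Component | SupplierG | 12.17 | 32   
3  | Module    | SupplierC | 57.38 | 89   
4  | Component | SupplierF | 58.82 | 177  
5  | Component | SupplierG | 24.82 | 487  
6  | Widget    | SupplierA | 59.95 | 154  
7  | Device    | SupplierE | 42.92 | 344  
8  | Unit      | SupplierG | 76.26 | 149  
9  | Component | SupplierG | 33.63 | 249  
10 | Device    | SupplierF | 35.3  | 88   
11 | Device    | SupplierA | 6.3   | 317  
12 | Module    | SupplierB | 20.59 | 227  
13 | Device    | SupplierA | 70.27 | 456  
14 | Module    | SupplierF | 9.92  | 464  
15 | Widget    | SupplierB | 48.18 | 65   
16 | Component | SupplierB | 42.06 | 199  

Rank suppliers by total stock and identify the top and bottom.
SELECT supplier, SUM(stock)
FROM products
GROUP BY supplier
ORDER BY SUM(stock)

All groups:
  SupplierC: 89
  SupplierB: 491
  SupplierE: 699
  SupplierF: 729
  SupplierG: 917
  SupplierA: 927

Highest: SupplierA (927)
Lowest: SupplierC (89)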